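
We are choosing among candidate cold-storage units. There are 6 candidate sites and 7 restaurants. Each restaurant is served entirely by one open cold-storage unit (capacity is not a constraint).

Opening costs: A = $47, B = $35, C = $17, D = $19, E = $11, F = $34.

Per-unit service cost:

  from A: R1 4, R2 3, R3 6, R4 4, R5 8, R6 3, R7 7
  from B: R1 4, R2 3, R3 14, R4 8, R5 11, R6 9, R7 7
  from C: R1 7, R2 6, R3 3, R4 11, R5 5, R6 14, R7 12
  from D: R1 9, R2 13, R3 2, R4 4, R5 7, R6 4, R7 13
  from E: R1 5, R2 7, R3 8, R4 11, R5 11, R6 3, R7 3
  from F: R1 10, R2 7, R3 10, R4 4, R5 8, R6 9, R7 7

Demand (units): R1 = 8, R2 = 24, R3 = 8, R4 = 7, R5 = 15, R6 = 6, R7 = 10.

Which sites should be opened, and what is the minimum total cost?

Open B, C, D and E; minimum total cost 353.

For any fixed open set, each restaurant goes to its cheapest open site; total = fixed + service.
{B, C, D, E}: R1→B 4·8=32, R2→B 3·24=72, R3→D 2·8=16, R4→D 4·7=28, R5→C 5·15=75, R6→E 3·6=18, R7→E 3·10=30. Service 271; fixed 82; total 353.
{A, C, E}: service 279 + fixed 75 = 354
{A, C, D, E}: service 271 + fixed 94 = 365
{A, B, C, D, E, F}: R1→A 4·8=32, R2→A 3·24=72, R3→D 2·8=16, R4→A 4·7=28, R5→C 5·15=75, R6→A 3·6=18, R7→E 3·10=30. Service 271; fixed 163; total 434.
No other subset beats 353.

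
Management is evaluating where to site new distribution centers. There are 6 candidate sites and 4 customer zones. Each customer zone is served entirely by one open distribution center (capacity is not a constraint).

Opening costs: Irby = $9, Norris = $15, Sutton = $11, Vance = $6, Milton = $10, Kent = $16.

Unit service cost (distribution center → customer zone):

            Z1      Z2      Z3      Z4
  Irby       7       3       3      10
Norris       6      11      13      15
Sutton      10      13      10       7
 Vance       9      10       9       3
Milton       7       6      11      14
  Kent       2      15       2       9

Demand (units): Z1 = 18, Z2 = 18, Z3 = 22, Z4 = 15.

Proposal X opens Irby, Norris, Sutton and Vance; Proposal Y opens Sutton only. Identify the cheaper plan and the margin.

Proposal X: {Irby, Norris, Sutton, Vance}: Z1→Norris 6·18=108, Z2→Irby 3·18=54, Z3→Irby 3·22=66, Z4→Vance 3·15=45. Service 273; fixed 41; total 314.
Proposal Y: {Sutton}: Z1→Sutton 10·18=180, Z2→Sutton 13·18=234, Z3→Sutton 10·22=220, Z4→Sutton 7·15=105. Service 739; fixed 11; total 750.
Difference: |314 − 750| = 436.

Proposal X is cheaper by 436.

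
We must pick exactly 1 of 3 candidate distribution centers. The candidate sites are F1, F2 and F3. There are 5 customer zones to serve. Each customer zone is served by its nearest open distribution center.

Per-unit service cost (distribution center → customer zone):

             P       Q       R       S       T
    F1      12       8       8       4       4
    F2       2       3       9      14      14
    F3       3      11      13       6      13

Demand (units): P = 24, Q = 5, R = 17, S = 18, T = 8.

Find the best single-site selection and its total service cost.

With exactly 1 open, each customer zone uses its cheapest among the chosen.
{F3}: P→F3 3·24=72, Q→F3 11·5=55, R→F3 13·17=221, S→F3 6·18=108, T→F3 13·8=104. Service cost 560.
{F1}: service cost 568
{F2}: service cost 580
Among all 3 size-1 choices, {F3} is lowest.

Choose F3 only; total service cost 560.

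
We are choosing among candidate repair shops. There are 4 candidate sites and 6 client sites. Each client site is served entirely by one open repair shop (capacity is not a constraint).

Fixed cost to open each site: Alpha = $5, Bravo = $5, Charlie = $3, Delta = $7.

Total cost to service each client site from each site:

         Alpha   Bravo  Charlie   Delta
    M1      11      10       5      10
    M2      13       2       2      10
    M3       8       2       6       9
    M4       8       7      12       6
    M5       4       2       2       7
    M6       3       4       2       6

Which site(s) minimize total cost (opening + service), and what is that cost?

For any fixed open set, each client site goes to its cheapest open site; total = fixed + service.
{Bravo, Charlie}: M1→Charlie 5, M2→Bravo 2, M3→Bravo 2, M4→Bravo 7, M5→Bravo 2, M6→Charlie 2. Service 20; fixed 8; total 28.
{Bravo}: service 27 + fixed 5 = 32
{Charlie}: service 29 + fixed 3 = 32
{Alpha, Bravo, Charlie, Delta}: service 19 + fixed 20 = 39
(All 15 nonempty subsets were checked; Bravo and Charlie is lowest.)

Open Bravo and Charlie; minimum total cost 28.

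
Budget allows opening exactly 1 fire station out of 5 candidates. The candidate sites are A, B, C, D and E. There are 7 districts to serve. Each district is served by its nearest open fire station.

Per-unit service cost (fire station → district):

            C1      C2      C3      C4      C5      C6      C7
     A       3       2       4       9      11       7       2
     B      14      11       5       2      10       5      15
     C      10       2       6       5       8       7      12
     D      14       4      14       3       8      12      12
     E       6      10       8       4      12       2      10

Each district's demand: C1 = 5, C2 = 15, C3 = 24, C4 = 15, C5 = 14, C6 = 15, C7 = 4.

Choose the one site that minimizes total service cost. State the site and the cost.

Choose A only; total service cost 543.

With exactly 1 open, each district uses its cheapest among the chosen.
{A}: C1→A 3·5=15, C2→A 2·15=30, C3→A 4·24=96, C4→A 9·15=135, C5→A 11·14=154, C6→A 7·15=105, C7→A 2·4=8. Service cost 543.
{C}: service cost 564
{B}: service cost 660
Among all 5 size-1 choices, {A} is lowest.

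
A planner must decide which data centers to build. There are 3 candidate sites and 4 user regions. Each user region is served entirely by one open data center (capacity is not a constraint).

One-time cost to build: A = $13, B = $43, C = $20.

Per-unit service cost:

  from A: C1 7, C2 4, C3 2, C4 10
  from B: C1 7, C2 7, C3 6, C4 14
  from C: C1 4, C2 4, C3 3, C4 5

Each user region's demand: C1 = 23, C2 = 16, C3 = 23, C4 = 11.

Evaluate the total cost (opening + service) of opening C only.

Total cost: 300

Each user region is assigned to its cheapest site among the open ones.
{C}: C1→C 4·23=92, C2→C 4·16=64, C3→C 3·23=69, C4→C 5·11=55. Service 280; fixed 20; total 300.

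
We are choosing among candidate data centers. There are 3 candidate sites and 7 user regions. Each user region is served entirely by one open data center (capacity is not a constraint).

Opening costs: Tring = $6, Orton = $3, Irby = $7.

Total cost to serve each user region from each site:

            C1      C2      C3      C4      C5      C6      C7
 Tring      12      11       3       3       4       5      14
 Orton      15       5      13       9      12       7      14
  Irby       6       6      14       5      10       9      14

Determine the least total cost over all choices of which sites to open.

For any fixed open set, each user region goes to its cheapest open site; total = fixed + service.
{Tring, Irby}: C1→Irby 6, C2→Irby 6, C3→Tring 3, C4→Tring 3, C5→Tring 4, C6→Tring 5, C7→Tring 14. Service 41; fixed 13; total 54.
{Tring, Orton}: service 46 + fixed 9 = 55
{Tring, Orton, Irby}: service 40 + fixed 16 = 56
{Orton}: C1→Orton 15, C2→Orton 5, C3→Orton 13, C4→Orton 9, C5→Orton 12, C6→Orton 7, C7→Orton 14. Service 75; fixed 3; total 78.
No other subset beats 54.

Minimum total cost: 54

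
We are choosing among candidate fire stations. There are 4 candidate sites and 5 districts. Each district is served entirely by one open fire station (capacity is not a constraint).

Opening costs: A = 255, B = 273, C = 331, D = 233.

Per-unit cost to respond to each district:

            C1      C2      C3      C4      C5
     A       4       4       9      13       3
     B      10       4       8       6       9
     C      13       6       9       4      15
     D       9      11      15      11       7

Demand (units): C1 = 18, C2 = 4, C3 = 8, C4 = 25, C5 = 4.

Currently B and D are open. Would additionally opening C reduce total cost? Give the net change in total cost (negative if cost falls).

No — net change +281 (cost rises by 281).

Current service cost with {B, D}: 420.
Adding C: each district re-picks its cheapest; new service cost 370, saving 50.
Extra fixed cost: 331. Net change = 331 − 50 = 281.
(Totals: 926 → 1207.)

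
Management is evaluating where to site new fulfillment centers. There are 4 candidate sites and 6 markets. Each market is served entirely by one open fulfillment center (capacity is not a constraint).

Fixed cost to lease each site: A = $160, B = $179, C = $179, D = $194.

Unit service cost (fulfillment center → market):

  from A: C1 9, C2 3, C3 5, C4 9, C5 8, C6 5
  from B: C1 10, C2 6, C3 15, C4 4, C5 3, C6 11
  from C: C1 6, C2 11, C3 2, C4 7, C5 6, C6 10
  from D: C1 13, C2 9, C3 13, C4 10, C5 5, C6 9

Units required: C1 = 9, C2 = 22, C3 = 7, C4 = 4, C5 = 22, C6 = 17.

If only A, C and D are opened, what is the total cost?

Total cost: 890

Each market is assigned to its cheapest site among the open ones.
{A, C, D}: C1→C 6·9=54, C2→A 3·22=66, C3→C 2·7=14, C4→C 7·4=28, C5→D 5·22=110, C6→A 5·17=85. Service 357; fixed 533; total 890.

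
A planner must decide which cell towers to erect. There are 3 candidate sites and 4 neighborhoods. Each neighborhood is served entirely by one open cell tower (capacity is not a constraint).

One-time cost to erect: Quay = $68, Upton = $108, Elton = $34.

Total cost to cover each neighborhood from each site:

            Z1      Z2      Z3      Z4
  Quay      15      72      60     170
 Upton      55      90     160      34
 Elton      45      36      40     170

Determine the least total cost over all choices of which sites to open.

Minimum total cost: 297

For any fixed open set, each neighborhood goes to its cheapest open site; total = fixed + service.
{Upton, Elton}: Z1→Elton 45, Z2→Elton 36, Z3→Elton 40, Z4→Upton 34. Service 155; fixed 142; total 297.
{Elton}: service 291 + fixed 34 = 325
{Quay, Upton, Elton}: Z1→Quay 15, Z2→Elton 36, Z3→Elton 40, Z4→Upton 34. Service 125; fixed 210; total 335.
(All 7 nonempty subsets were checked; Upton and Elton is lowest.)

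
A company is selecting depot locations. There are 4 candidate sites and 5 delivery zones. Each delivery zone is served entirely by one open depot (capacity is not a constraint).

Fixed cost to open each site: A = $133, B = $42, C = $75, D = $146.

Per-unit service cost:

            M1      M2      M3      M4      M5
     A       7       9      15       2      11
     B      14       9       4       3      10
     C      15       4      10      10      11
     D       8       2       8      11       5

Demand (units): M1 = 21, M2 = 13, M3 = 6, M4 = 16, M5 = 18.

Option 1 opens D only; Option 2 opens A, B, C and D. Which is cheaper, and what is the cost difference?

Option 1 is cheaper by 61.

Option 1: {D}: M1→D 8·21=168, M2→D 2·13=26, M3→D 8·6=48, M4→D 11·16=176, M5→D 5·18=90. Service 508; fixed 146; total 654.
Option 2: {A, B, C, D}: M1→A 7·21=147, M2→D 2·13=26, M3→B 4·6=24, M4→A 2·16=32, M5→D 5·18=90. Service 319; fixed 396; total 715.
Difference: |654 − 715| = 61.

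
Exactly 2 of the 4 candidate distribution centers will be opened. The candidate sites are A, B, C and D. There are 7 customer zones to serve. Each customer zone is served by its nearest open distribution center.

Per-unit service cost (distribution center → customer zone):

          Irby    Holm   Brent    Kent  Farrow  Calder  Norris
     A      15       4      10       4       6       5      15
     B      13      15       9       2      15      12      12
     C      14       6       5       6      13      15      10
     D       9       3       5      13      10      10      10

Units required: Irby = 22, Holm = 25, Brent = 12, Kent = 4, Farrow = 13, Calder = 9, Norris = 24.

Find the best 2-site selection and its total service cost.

Choose A and D; total service cost 712.

With exactly 2 open, each customer zone uses its cheapest among the chosen.
{A, D}: Irby→D 9·22=198, Holm→D 3·25=75, Brent→D 5·12=60, Kent→A 4·4=16, Farrow→A 6·13=78, Calder→A 5·9=45, Norris→D 10·24=240. Service cost 712.
{B, D}: service cost 801
{C, D}: service cost 817
Among all 6 size-2 choices, {A, D} is lowest.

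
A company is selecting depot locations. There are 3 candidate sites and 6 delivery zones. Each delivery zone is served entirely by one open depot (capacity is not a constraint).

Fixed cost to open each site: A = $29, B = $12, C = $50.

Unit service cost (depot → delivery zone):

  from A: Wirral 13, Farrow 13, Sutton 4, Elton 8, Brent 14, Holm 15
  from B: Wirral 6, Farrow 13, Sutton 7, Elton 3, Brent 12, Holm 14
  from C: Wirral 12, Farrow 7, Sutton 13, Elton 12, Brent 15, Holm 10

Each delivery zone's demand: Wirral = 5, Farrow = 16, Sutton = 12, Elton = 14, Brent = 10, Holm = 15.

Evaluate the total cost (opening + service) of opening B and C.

Each delivery zone is assigned to its cheapest site among the open ones.
{B, C}: Wirral→B 6·5=30, Farrow→C 7·16=112, Sutton→B 7·12=84, Elton→B 3·14=42, Brent→B 12·10=120, Holm→C 10·15=150. Service 538; fixed 62; total 600.

Total cost: 600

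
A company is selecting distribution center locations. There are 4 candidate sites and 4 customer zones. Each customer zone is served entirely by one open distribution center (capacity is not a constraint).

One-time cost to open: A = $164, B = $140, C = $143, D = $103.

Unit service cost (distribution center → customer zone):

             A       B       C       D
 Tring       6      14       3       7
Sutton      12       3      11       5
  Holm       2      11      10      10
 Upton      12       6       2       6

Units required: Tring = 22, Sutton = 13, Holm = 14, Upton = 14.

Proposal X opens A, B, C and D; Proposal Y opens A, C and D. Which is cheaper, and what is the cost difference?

Proposal X: {A, B, C, D}: Tring→C 3·22=66, Sutton→B 3·13=39, Holm→A 2·14=28, Upton→C 2·14=28. Service 161; fixed 550; total 711.
Proposal Y: {A, C, D}: Tring→C 3·22=66, Sutton→D 5·13=65, Holm→A 2·14=28, Upton→C 2·14=28. Service 187; fixed 410; total 597.
Difference: |711 − 597| = 114.

Proposal Y is cheaper by 114.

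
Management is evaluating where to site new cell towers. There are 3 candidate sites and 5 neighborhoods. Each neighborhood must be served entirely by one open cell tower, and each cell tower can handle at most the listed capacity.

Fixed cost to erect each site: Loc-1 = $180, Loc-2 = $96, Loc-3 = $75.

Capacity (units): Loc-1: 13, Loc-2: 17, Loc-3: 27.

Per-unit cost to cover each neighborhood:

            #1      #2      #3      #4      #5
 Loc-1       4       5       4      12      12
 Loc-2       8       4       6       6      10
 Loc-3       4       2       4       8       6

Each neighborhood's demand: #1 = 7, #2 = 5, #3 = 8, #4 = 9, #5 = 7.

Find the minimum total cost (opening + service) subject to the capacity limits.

Open {Loc-2, Loc-3}: #1→Loc-3 4·7=28, #2→Loc-3 2·5=10, #3→Loc-3 4·8=32, #4→Loc-2 6·9=54, #5→Loc-3 6·7=42.
Loads: Loc-2 carries 9/17, Loc-3 carries 27/27. Service 166; fixed 171; total 337.
Next best feasible plan costs 347.

Minimum total cost: 337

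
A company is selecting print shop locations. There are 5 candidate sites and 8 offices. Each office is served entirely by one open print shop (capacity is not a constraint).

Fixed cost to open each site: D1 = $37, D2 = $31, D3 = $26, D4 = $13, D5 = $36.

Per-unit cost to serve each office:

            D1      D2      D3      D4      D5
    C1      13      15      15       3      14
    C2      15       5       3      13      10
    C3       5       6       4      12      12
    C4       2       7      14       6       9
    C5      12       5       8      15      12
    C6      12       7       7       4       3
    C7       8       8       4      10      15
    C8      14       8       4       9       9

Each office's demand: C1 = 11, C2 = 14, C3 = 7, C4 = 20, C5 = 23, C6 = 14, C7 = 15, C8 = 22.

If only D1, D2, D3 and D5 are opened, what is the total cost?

Each office is assigned to its cheapest site among the open ones.
{D1, D2, D3, D5}: C1→D1 13·11=143, C2→D3 3·14=42, C3→D3 4·7=28, C4→D1 2·20=40, C5→D2 5·23=115, C6→D5 3·14=42, C7→D3 4·15=60, C8→D3 4·22=88. Service 558; fixed 130; total 688.

Total cost: 688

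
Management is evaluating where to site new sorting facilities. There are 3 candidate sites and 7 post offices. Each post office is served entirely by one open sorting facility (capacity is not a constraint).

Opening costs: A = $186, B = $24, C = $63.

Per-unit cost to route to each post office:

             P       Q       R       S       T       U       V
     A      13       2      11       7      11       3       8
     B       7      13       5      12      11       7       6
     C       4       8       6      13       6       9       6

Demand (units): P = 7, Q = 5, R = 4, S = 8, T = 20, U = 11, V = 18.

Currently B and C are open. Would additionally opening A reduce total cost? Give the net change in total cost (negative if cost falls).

Current service cost with {B, C}: 489.
Adding A: each post office re-picks its cheapest; new service cost 375, saving 114.
Extra fixed cost: 186. Net change = 186 − 114 = 72.
(Totals: 576 → 648.)

No — net change +72 (cost rises by 72).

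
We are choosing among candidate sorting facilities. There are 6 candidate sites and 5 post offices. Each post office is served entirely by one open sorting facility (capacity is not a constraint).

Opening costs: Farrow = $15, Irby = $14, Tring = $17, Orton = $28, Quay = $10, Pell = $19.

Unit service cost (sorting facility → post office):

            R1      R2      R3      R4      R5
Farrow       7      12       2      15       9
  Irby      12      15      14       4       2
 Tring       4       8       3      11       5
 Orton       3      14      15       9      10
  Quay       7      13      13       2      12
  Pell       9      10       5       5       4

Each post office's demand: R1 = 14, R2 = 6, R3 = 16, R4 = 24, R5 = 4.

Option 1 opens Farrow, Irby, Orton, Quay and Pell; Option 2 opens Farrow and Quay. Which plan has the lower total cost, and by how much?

Option 1 is cheaper by 35.

Option 1: {Farrow, Irby, Orton, Quay, Pell}: R1→Orton 3·14=42, R2→Pell 10·6=60, R3→Farrow 2·16=32, R4→Quay 2·24=48, R5→Irby 2·4=8. Service 190; fixed 86; total 276.
Option 2: {Farrow, Quay}: R1→Farrow 7·14=98, R2→Farrow 12·6=72, R3→Farrow 2·16=32, R4→Quay 2·24=48, R5→Farrow 9·4=36. Service 286; fixed 25; total 311.
Difference: |276 − 311| = 35.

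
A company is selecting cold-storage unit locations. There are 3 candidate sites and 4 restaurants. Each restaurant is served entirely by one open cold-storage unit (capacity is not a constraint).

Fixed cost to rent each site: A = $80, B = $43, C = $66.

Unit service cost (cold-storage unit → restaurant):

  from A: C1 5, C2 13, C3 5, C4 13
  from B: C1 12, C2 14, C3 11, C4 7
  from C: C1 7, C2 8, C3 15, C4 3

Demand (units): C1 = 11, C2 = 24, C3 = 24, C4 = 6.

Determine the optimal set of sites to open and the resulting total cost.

For any fixed open set, each restaurant goes to its cheapest open site; total = fixed + service.
{A, C}: C1→A 5·11=55, C2→C 8·24=192, C3→A 5·24=120, C4→C 3·6=18. Service 385; fixed 146; total 531.
{A, B, C}: service 385 + fixed 189 = 574
{A}: C1→A 5·11=55, C2→A 13·24=312, C3→A 5·24=120, C4→A 13·6=78. Service 565; fixed 80; total 645.
{B}: C1→B 12·11=132, C2→B 14·24=336, C3→B 11·24=264, C4→B 7·6=42. Service 774; fixed 43; total 817.
(All 7 nonempty subsets were checked; A and C is lowest.)

Open A and C; minimum total cost 531.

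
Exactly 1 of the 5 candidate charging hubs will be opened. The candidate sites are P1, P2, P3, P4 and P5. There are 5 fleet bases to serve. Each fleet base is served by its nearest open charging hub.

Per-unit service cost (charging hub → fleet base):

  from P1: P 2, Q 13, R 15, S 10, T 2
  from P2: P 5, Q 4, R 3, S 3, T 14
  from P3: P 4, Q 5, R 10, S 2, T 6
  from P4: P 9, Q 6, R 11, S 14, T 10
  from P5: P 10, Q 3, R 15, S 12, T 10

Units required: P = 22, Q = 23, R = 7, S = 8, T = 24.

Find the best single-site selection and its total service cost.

With exactly 1 open, each fleet base uses its cheapest among the chosen.
{P3}: P→P3 4·22=88, Q→P3 5·23=115, R→P3 10·7=70, S→P3 2·8=16, T→P3 6·24=144. Service cost 433.
{P1}: service cost 576
{P2}: service cost 583
Among all 5 size-1 choices, {P3} is lowest.

Choose P3 only; total service cost 433.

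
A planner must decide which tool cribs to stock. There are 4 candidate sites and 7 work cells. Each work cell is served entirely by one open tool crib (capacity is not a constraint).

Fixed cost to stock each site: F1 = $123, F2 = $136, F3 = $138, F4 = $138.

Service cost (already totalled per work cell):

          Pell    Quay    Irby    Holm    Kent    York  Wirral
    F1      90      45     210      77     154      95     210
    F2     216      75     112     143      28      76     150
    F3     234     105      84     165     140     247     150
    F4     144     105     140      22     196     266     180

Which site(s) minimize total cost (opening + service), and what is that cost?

Open F1 and F2; minimum total cost 837.

For any fixed open set, each work cell goes to its cheapest open site; total = fixed + service.
{F1, F2}: Pell→F1 90, Quay→F1 45, Irby→F2 112, Holm→F1 77, Kent→F2 28, York→F2 76, Wirral→F2 150. Service 578; fixed 259; total 837.
{F2, F4}: Pell→F4 144, Quay→F2 75, Irby→F2 112, Holm→F4 22, Kent→F2 28, York→F2 76, Wirral→F2 150. Service 607; fixed 274; total 881.
{F1, F2, F4}: service 523 + fixed 397 = 920
{F1, F2, F3, F4}: Pell→F1 90, Quay→F1 45, Irby→F3 84, Holm→F4 22, Kent→F2 28, York→F2 76, Wirral→F2 150. Service 495; fixed 535; total 1030.
(All 15 nonempty subsets were checked; F1 and F2 is lowest.)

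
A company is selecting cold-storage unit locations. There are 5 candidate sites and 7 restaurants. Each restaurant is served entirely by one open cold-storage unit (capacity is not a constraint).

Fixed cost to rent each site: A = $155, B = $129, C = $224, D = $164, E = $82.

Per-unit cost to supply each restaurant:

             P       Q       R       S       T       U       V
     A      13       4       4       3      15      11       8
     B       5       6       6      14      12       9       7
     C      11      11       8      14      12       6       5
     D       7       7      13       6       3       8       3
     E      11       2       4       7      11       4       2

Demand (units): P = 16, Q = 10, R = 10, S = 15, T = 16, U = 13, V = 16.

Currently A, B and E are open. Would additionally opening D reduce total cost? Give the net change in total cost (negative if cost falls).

Current service cost with {A, B, E}: 445.
Adding D: each restaurant re-picks its cheapest; new service cost 317, saving 128.
Extra fixed cost: 164. Net change = 164 − 128 = 36.
(Totals: 811 → 847.)

No — net change +36 (cost rises by 36).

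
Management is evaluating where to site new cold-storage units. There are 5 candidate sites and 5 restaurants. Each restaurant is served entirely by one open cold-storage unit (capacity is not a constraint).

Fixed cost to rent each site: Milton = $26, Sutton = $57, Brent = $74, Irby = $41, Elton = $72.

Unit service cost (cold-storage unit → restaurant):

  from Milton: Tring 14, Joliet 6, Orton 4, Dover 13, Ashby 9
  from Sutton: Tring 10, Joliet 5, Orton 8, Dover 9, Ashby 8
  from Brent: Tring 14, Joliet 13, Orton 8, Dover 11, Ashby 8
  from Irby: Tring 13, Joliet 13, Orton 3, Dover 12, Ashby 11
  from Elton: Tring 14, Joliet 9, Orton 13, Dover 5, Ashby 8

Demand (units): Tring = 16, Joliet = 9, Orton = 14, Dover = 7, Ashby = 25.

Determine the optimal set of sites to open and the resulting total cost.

For any fixed open set, each restaurant goes to its cheapest open site; total = fixed + service.
{Milton, Sutton}: Tring→Sutton 10·16=160, Joliet→Sutton 5·9=45, Orton→Milton 4·14=56, Dover→Sutton 9·7=63, Ashby→Sutton 8·25=200. Service 524; fixed 83; total 607.
{Sutton, Irby}: service 510 + fixed 98 = 608
{Milton, Sutton, Irby}: service 510 + fixed 124 = 634
{Milton, Sutton, Brent, Irby, Elton}: service 482 + fixed 270 = 752
No other subset beats 607.

Open Milton and Sutton; minimum total cost 607.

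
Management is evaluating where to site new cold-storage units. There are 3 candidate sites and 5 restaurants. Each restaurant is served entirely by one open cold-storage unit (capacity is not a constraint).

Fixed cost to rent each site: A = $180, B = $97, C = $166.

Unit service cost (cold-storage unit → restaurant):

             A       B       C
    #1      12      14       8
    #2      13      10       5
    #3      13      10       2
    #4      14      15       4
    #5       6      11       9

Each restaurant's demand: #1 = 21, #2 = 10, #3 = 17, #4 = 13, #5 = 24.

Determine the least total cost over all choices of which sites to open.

For any fixed open set, each restaurant goes to its cheapest open site; total = fixed + service.
{C}: #1→C 8·21=168, #2→C 5·10=50, #3→C 2·17=34, #4→C 4·13=52, #5→C 9·24=216. Service 520; fixed 166; total 686.
{B, C}: #1→C 8·21=168, #2→C 5·10=50, #3→C 2·17=34, #4→C 4·13=52, #5→C 9·24=216. Service 520; fixed 263; total 783.
{A, C}: service 448 + fixed 346 = 794
{A, B, C}: #1→C 8·21=168, #2→C 5·10=50, #3→C 2·17=34, #4→C 4·13=52, #5→A 6·24=144. Service 448; fixed 443; total 891.
No other subset beats 686.

Minimum total cost: 686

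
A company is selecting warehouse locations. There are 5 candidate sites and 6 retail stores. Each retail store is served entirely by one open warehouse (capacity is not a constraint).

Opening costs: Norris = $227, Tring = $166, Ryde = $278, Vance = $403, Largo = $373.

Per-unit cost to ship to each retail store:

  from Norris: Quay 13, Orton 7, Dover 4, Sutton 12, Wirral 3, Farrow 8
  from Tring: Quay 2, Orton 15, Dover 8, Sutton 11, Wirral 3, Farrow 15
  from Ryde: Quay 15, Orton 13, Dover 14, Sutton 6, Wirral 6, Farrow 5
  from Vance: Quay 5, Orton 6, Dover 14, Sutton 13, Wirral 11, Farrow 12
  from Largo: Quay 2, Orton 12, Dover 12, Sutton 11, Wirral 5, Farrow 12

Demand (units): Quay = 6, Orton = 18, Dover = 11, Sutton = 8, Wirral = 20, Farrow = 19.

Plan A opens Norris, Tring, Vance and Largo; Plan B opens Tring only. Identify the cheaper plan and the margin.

Plan A: {Norris, Tring, Vance, Largo}: Quay→Tring 2·6=12, Orton→Vance 6·18=108, Dover→Norris 4·11=44, Sutton→Tring 11·8=88, Wirral→Norris 3·20=60, Farrow→Norris 8·19=152. Service 464; fixed 1169; total 1633.
Plan B: {Tring}: Quay→Tring 2·6=12, Orton→Tring 15·18=270, Dover→Tring 8·11=88, Sutton→Tring 11·8=88, Wirral→Tring 3·20=60, Farrow→Tring 15·19=285. Service 803; fixed 166; total 969.
Difference: |1633 − 969| = 664.

Plan B is cheaper by 664.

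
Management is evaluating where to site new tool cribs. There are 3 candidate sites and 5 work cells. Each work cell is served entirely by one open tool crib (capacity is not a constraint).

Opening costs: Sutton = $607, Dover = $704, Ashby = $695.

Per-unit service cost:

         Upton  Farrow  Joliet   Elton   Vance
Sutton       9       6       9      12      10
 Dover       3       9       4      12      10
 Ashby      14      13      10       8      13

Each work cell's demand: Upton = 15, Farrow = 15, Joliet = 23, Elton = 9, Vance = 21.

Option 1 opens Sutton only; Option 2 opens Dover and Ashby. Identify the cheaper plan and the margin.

Option 1: {Sutton}: Upton→Sutton 9·15=135, Farrow→Sutton 6·15=90, Joliet→Sutton 9·23=207, Elton→Sutton 12·9=108, Vance→Sutton 10·21=210. Service 750; fixed 607; total 1357.
Option 2: {Dover, Ashby}: Upton→Dover 3·15=45, Farrow→Dover 9·15=135, Joliet→Dover 4·23=92, Elton→Ashby 8·9=72, Vance→Dover 10·21=210. Service 554; fixed 1399; total 1953.
Difference: |1357 − 1953| = 596.

Option 1 is cheaper by 596.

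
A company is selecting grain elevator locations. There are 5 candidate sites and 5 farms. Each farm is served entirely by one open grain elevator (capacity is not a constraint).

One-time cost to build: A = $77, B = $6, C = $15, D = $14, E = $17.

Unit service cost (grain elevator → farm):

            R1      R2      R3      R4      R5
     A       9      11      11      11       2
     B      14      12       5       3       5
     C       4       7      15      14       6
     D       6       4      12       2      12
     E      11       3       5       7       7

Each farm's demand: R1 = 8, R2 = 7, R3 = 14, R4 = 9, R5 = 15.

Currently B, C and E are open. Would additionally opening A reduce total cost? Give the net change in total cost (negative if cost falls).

No — net change +32 (cost rises by 32).

Current service cost with {B, C, E}: 225.
Adding A: each farm re-picks its cheapest; new service cost 180, saving 45.
Extra fixed cost: 77. Net change = 77 − 45 = 32.
(Totals: 263 → 295.)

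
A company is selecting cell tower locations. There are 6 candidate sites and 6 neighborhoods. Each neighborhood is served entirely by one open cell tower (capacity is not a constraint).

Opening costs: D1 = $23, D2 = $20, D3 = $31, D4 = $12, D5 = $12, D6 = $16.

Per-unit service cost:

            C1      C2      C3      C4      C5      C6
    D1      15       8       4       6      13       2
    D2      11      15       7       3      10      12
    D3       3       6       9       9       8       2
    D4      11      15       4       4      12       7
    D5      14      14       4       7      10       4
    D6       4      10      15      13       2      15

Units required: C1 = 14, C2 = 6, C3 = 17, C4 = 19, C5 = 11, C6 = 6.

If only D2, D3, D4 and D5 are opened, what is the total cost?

Each neighborhood is assigned to its cheapest site among the open ones.
{D2, D3, D4, D5}: C1→D3 3·14=42, C2→D3 6·6=36, C3→D4 4·17=68, C4→D2 3·19=57, C5→D3 8·11=88, C6→D3 2·6=12. Service 303; fixed 75; total 378.

Total cost: 378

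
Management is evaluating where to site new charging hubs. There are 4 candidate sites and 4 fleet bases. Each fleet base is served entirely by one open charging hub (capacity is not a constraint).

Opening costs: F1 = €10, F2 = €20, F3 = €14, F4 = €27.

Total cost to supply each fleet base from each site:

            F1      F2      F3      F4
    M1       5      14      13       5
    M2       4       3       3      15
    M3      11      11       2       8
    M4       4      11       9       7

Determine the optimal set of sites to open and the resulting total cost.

For any fixed open set, each fleet base goes to its cheapest open site; total = fixed + service.
{F1}: M1→F1 5, M2→F1 4, M3→F1 11, M4→F1 4. Service 24; fixed 10; total 34.
{F1, F3}: service 14 + fixed 24 = 38
{F3}: M1→F3 13, M2→F3 3, M3→F3 2, M4→F3 9. Service 27; fixed 14; total 41.
{F1, F2, F3, F4}: M1→F1 5, M2→F2 3, M3→F3 2, M4→F1 4. Service 14; fixed 71; total 85.
No other subset beats 34.

Open F1 only; minimum total cost 34.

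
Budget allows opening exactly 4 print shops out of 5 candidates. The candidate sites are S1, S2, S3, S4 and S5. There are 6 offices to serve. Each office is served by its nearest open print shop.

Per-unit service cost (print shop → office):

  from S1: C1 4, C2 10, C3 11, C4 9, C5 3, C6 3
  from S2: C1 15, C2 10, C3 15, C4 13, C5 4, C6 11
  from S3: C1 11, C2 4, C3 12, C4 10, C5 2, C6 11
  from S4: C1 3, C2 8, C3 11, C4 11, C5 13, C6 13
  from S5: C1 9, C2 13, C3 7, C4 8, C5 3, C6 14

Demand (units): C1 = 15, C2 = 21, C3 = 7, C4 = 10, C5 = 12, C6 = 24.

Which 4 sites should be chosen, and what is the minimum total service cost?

Choose S1, S3, S4 and S5; total service cost 354.

With exactly 4 open, each office uses its cheapest among the chosen.
{S1, S3, S4, S5}: C1→S4 3·15=45, C2→S3 4·21=84, C3→S5 7·7=49, C4→S5 8·10=80, C5→S3 2·12=24, C6→S1 3·24=72. Service cost 354.
{S1, S2, S3, S5}: service cost 369
{S1, S2, S3, S4}: service cost 392
Among all 5 size-4 choices, {S1, S3, S4, S5} is lowest.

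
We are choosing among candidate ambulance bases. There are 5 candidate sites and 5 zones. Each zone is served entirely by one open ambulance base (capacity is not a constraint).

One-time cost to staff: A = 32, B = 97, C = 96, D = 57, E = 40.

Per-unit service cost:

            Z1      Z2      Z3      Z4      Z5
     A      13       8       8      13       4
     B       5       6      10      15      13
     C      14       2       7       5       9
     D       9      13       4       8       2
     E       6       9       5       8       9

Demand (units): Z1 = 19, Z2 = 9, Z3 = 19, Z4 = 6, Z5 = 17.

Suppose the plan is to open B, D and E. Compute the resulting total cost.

Each zone is assigned to its cheapest site among the open ones.
{B, D, E}: Z1→B 5·19=95, Z2→B 6·9=54, Z3→D 4·19=76, Z4→D 8·6=48, Z5→D 2·17=34. Service 307; fixed 194; total 501.

Total cost: 501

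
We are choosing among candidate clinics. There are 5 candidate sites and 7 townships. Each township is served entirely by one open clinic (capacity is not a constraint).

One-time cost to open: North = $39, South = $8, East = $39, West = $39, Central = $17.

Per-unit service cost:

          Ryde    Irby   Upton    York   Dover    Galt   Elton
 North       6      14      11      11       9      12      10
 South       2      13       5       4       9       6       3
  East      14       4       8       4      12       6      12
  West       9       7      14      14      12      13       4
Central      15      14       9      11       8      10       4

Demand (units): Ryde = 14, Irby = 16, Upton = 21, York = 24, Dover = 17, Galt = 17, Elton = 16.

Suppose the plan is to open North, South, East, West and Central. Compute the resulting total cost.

Total cost: 721

Each township is assigned to its cheapest site among the open ones.
{North, South, East, West, Central}: Ryde→South 2·14=28, Irby→East 4·16=64, Upton→South 5·21=105, York→South 4·24=96, Dover→Central 8·17=136, Galt→South 6·17=102, Elton→South 3·16=48. Service 579; fixed 142; total 721.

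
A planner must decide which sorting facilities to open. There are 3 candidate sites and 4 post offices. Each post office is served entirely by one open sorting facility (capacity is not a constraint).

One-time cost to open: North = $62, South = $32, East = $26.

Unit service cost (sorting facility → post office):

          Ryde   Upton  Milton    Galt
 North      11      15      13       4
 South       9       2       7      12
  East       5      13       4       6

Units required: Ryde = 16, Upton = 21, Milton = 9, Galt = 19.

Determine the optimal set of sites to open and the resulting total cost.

For any fixed open set, each post office goes to its cheapest open site; total = fixed + service.
{South, East}: Ryde→East 5·16=80, Upton→South 2·21=42, Milton→East 4·9=36, Galt→East 6·19=114. Service 272; fixed 58; total 330.
{North, South, East}: service 234 + fixed 120 = 354
{North, South}: service 325 + fixed 94 = 419
{East}: service 503 + fixed 26 = 529
No other subset beats 330.

Open South and East; minimum total cost 330.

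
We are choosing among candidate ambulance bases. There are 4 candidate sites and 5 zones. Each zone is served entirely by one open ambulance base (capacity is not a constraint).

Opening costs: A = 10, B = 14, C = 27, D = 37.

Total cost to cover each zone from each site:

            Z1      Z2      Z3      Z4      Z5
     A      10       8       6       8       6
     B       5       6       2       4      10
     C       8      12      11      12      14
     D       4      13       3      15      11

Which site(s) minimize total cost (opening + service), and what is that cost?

Open B only; minimum total cost 41.

For any fixed open set, each zone goes to its cheapest open site; total = fixed + service.
{B}: Z1→B 5, Z2→B 6, Z3→B 2, Z4→B 4, Z5→B 10. Service 27; fixed 14; total 41.
{A, B}: Z1→B 5, Z2→B 6, Z3→B 2, Z4→B 4, Z5→A 6. Service 23; fixed 24; total 47.
{A}: Z1→A 10, Z2→A 8, Z3→A 6, Z4→A 8, Z5→A 6. Service 38; fixed 10; total 48.
{A, B, C, D}: Z1→D 4, Z2→B 6, Z3→B 2, Z4→B 4, Z5→A 6. Service 22; fixed 88; total 110.
No other subset beats 41.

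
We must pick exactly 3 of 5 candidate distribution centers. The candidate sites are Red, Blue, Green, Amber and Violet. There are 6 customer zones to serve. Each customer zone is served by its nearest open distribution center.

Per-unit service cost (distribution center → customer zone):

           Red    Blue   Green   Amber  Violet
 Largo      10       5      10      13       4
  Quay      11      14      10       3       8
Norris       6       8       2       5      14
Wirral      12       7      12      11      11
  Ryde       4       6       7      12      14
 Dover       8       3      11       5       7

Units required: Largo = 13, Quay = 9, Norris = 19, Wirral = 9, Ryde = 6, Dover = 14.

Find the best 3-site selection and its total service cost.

With exactly 3 open, each customer zone uses its cheapest among the chosen.
{Blue, Green, Amber}: Largo→Blue 5·13=65, Quay→Amber 3·9=27, Norris→Green 2·19=38, Wirral→Blue 7·9=63, Ryde→Blue 6·6=36, Dover→Blue 3·14=42. Service cost 271.
{Blue, Green, Violet}: service cost 303
{Blue, Amber, Violet}: service cost 315
Among all 10 size-3 choices, {Blue, Green, Amber} is lowest.

Choose Blue, Green and Amber; total service cost 271.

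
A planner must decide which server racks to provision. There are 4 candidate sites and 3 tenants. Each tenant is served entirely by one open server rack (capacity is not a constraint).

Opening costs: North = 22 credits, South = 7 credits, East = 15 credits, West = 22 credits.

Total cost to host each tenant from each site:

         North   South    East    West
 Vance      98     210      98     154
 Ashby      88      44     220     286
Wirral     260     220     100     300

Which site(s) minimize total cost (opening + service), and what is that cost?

For any fixed open set, each tenant goes to its cheapest open site; total = fixed + service.
{South, East}: Vance→East 98, Ashby→South 44, Wirral→East 100. Service 242; fixed 22; total 264.
{North, South, East}: Vance→North 98, Ashby→South 44, Wirral→East 100. Service 242; fixed 44; total 286.
{South, East, West}: service 242 + fixed 44 = 286
{North, South, East, West}: Vance→North 98, Ashby→South 44, Wirral→East 100. Service 242; fixed 66; total 308.
No other subset beats 264.

Open South and East; minimum total cost 264.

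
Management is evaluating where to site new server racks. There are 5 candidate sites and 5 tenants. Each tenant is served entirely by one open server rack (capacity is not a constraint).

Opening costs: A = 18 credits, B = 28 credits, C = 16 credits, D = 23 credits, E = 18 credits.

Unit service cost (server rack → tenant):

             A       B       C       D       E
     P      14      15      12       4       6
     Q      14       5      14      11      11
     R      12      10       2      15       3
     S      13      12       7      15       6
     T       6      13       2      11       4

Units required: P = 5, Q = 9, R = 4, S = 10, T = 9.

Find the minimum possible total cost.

Minimum total cost: 223

For any fixed open set, each tenant goes to its cheapest open site; total = fixed + service.
{B, C, E}: P→E 6·5=30, Q→B 5·9=45, R→C 2·4=8, S→E 6·10=60, T→C 2·9=18. Service 161; fixed 62; total 223.
{B, C, D}: service 161 + fixed 67 = 228
{B, E}: P→E 6·5=30, Q→B 5·9=45, R→E 3·4=12, S→E 6·10=60, T→E 4·9=36. Service 183; fixed 46; total 229.
{A, B, C, D, E}: service 151 + fixed 103 = 254
No other subset beats 223.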